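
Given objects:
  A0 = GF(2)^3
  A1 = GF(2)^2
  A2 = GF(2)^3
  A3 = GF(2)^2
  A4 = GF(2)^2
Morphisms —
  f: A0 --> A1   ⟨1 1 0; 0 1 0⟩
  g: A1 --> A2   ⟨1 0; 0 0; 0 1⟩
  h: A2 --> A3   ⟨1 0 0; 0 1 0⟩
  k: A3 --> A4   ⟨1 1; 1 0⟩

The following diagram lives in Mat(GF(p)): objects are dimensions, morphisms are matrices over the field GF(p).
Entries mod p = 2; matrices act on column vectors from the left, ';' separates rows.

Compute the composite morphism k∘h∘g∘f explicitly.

  e0=⟨1,0,0⟩ f-->⟨1,0⟩ g-->⟨1,0,0⟩ h-->⟨1,0⟩ k-->⟨1,1⟩
  e1=⟨0,1,0⟩ f-->⟨1,1⟩ g-->⟨1,0,1⟩ h-->⟨1,0⟩ k-->⟨1,1⟩
  e2=⟨0,0,1⟩ f-->⟨0,0⟩ g-->⟨0,0,0⟩ h-->⟨0,0⟩ k-->⟨0,0⟩
result: ⟨1 1 0; 1 1 0⟩

Answer: ⟨1 1 0; 1 1 0⟩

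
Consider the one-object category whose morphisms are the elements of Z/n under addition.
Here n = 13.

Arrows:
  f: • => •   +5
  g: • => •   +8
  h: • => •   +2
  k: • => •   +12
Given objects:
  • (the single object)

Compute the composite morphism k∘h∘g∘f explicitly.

  0 +5≡5 +8≡0 +2≡2 +12≡1  (mod 13)
⟦path⟧: +1

Answer: +1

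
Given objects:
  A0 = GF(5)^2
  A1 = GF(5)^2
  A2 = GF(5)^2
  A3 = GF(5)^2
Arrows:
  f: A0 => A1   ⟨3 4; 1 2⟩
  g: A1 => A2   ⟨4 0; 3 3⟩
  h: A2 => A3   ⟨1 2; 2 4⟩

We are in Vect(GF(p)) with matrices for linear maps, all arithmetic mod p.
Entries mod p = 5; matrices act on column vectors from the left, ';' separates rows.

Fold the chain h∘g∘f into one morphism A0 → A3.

Answer: ⟨1 2; 2 4⟩

Derivation:
  e0=[1,0] f=>[3,1] g=>[2,2] h=>[1,2]
  e1=[0,1] f=>[4,2] g=>[1,3] h=>[2,4]
⟦path⟧: ⟨1 2; 2 4⟩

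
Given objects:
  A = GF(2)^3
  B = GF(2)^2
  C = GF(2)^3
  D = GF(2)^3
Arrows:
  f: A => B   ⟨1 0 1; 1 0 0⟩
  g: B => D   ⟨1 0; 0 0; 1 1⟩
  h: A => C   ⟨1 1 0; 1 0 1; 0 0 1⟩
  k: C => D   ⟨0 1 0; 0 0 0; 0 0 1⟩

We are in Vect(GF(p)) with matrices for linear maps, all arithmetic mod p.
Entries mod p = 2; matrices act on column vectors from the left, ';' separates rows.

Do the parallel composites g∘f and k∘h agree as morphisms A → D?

1) trace f;g:
  e0=⟨1,0,0⟩ f=>⟨1,1⟩ g=>⟨1,0,0⟩
  e1=⟨0,1,0⟩ f=>⟨0,0⟩ g=>⟨0,0,0⟩
  e2=⟨0,0,1⟩ f=>⟨1,0⟩ g=>⟨1,0,1⟩
  result₁ = ⟨1 0 1; 0 0 0; 0 0 1⟩
2) trace h;k:
  e0=⟨1,0,0⟩ h=>⟨1,1,0⟩ k=>⟨1,0,0⟩
  e1=⟨0,1,0⟩ h=>⟨1,0,0⟩ k=>⟨0,0,0⟩
  e2=⟨0,0,1⟩ h=>⟨0,1,1⟩ k=>⟨1,0,1⟩
  result₂ = ⟨1 0 1; 0 0 0; 0 0 1⟩
Equal? YES — commutes

Answer: COMMUTES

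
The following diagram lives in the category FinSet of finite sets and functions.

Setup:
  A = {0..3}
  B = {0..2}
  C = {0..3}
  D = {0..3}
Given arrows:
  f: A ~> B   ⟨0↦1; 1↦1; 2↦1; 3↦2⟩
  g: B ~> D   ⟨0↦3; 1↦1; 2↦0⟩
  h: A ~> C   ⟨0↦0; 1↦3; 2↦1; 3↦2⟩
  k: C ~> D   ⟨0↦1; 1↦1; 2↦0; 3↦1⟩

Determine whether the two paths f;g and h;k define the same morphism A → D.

Answer: COMMUTES

Derivation:
1) trace f;g:
  0 f~>1 g~>1
  1 f~>1 g~>1
  2 f~>1 g~>1
  3 f~>2 g~>0
  result₁ = ⟨0↦1; 1↦1; 2↦1; 3↦0⟩
2) trace h;k:
  0 h~>0 k~>1
  1 h~>3 k~>1
  2 h~>1 k~>1
  3 h~>2 k~>0
  result₂ = ⟨0↦1; 1↦1; 2↦1; 3↦0⟩
Equal? equal; square commutes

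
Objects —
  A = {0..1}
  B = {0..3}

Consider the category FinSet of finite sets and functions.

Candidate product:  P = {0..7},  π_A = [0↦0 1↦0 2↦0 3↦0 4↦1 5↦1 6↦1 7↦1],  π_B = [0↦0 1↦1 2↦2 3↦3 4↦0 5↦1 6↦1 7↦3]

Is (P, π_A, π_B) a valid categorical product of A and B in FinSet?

|A|·|B| = 2·4 = 8;  |P| = 8
Check the pairing map k ↦ (π_A(k), π_B(k)):
  0 ↦ (0,0)
  1 ↦ (0,1)
  2 ↦ (0,2)
  3 ↦ (0,3)
  4 ↦ (1,0)
  5 ↦ (1,1)
  6 ↦ (1,1)  ✗ repeats pair of k=5
  7 ↦ (1,3)
distinct pairs in image: 7 / 8 needed
  → (1,1) hit at k=5 and k=6

Answer: NOT A VALID PRODUCT — duplicate pair at indices 5,6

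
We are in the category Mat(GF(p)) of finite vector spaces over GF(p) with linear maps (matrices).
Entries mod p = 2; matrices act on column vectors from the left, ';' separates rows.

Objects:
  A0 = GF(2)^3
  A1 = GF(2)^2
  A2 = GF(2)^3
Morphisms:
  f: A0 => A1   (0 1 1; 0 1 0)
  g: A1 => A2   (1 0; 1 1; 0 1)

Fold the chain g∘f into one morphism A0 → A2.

  e0=⟨1,0,0⟩ f=>⟨0,0⟩ g=>⟨0,0,0⟩
  e1=⟨0,1,0⟩ f=>⟨1,1⟩ g=>⟨1,0,1⟩
  e2=⟨0,0,1⟩ f=>⟨1,0⟩ g=>⟨1,1,0⟩
⟦path⟧: (0 1 1; 0 0 1; 0 1 0)

Answer: (0 1 1; 0 0 1; 0 1 0)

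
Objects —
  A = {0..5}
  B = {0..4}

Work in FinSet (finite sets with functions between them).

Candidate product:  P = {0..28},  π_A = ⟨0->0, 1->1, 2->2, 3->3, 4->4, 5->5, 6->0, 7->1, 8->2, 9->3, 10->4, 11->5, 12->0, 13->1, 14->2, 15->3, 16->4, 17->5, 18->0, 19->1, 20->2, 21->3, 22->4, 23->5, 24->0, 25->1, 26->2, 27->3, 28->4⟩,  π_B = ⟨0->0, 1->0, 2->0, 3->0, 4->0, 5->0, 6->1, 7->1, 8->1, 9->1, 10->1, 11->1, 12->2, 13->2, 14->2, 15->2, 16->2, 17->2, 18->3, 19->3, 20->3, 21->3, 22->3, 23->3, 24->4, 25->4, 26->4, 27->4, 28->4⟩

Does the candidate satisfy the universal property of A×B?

|A|·|B| = 6·5 = 30;  |P| = 29
  → cardinalities differ; no bijection possible.

Answer: NOT A VALID PRODUCT — |P|=29 ≠ |A|·|B|=30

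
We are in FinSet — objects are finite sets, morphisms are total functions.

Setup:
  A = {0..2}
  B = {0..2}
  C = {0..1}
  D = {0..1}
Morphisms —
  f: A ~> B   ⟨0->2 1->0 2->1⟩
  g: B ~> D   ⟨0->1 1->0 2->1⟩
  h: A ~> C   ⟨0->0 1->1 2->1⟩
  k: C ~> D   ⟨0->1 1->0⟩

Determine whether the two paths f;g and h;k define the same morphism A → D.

Answer: DOES NOT COMMUTE

Derivation:
1) trace f;g:
  0 f~>2 g~>1
  1 f~>0 g~>1
  2 f~>1 g~>0
  ⟦path⟧₁ = ⟨0->1 1->1 2->0⟩
2) trace h;k:
  0 h~>0 k~>1
  1 h~>1 k~>0
  2 h~>1 k~>0
  ⟦path⟧₂ = ⟨0->1 1->0 2->0⟩
Equal? distinct morphisms ✗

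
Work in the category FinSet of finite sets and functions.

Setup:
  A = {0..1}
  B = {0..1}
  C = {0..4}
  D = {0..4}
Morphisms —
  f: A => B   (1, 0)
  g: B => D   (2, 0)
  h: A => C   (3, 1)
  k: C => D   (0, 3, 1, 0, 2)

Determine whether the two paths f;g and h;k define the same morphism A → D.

Path 1 = f;g:
  0 f=>1 g=>0
  1 f=>0 g=>2
  result₁ = (0, 2)
Path 2 = h;k:
  0 h=>3 k=>0
  1 h=>1 k=>3
  result₂ = (0, 3)
Equal? distinct morphisms ✗

Answer: DOES NOT COMMUTE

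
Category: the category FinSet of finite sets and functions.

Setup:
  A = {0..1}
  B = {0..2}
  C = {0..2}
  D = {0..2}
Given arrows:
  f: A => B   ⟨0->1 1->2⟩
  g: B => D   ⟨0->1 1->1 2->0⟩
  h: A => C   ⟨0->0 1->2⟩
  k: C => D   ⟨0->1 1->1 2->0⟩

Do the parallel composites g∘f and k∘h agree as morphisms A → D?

Answer: COMMUTES

Derivation:
Along f;g (path 1):
  0 f=>1 g=>1
  1 f=>2 g=>0
  ⟦path⟧₁ = ⟨0->1 1->0⟩
Along h;k (path 2):
  0 h=>0 k=>1
  1 h=>2 k=>0
  ⟦path⟧₂ = ⟨0->1 1->0⟩
Equal? same morphism ✓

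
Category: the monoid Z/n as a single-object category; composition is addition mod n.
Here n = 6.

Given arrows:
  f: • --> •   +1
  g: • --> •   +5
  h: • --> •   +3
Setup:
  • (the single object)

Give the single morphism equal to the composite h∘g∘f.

  0 +1≡1 +5≡0 +3≡3  (mod 6)
result: +3

Answer: +3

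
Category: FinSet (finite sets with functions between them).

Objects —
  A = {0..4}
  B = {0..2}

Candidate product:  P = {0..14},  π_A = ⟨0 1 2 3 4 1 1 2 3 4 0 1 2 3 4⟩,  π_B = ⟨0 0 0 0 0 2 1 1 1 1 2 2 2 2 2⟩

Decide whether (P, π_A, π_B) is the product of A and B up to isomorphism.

Answer: NOT A VALID PRODUCT — duplicate pair at indices 11,5

Trace:
|A|·|B| = 5·3 = 15;  |P| = 15
Check the pairing map k ↦ (π_A(k), π_B(k)):
  0 : (0,0)
  1 : (1,0)
  2 : (2,0)
  3 : (3,0)
  4 : (4,0)
  5 : (1,2)
  6 : (1,1)
  7 : (2,1)
  8 : (3,1)
  9 : (4,1)
  10 : (0,2)
  11 : (1,2)  ✗ repeats pair of k=5
  12 : (2,2)
  13 : (3,2)
  14 : (4,2)
distinct pairs in image: 14 / 15 needed
  → (1,2) hit at k=5 and k=11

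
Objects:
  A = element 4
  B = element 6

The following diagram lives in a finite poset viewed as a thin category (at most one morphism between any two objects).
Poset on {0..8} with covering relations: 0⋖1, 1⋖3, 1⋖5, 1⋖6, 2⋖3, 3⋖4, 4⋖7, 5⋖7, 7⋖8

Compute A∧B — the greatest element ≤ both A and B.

{x : x⊑A ∧ x⊑B} = {0,1}  (A=4, B=6)
  0 ⊑ 1
  1 ⊑ 1
glb = 1

Answer: A∧B = 1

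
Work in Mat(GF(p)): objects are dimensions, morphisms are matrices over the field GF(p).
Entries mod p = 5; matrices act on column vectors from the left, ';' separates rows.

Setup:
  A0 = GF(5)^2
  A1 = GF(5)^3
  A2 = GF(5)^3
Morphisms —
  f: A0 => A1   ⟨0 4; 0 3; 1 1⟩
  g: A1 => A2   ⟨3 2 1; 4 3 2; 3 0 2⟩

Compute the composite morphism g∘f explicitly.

  e0=(1,0) f=>(0,0,1) g=>(1,2,2)
  e1=(0,1) f=>(4,3,1) g=>(4,2,4)
composite: ⟨1 4; 2 2; 2 4⟩

Answer: ⟨1 4; 2 2; 2 4⟩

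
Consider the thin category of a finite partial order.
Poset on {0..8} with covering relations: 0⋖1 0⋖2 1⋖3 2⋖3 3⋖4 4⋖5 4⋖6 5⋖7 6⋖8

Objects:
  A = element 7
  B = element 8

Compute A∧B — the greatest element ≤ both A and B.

Lower bounds of A=7 and B=8: {0,1,2,3,4}
  0 ≤ 4
  1 ≤ 4
  2 ≤ 4
  3 ≤ 4
  4 ≤ 4
glb = 4

Answer: A∧B = 4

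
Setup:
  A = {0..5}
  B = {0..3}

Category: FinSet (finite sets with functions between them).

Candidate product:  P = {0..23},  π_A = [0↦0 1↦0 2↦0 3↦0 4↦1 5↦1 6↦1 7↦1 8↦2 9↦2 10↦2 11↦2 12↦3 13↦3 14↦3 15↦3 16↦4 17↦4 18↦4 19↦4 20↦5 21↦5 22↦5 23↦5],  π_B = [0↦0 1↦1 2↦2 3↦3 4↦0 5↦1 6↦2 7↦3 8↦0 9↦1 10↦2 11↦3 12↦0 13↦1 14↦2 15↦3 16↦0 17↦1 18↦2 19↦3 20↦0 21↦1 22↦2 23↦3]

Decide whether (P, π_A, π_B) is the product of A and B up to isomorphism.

Answer: VALID PRODUCT

Derivation:
|A|·|B| = 6·4 = 24;  |P| = 24
Check the pairing map k ↦ (π_A(k), π_B(k)):
  0 ↦ (0,0)
  1 ↦ (0,1)
  2 ↦ (0,2)
  3 ↦ (0,3)
  4 ↦ (1,0)
  5 ↦ (1,1)
  6 ↦ (1,2)
  7 ↦ (1,3)
  8 ↦ (2,0)
  9 ↦ (2,1)
  10 ↦ (2,2)
  11 ↦ (2,3)
  12 ↦ (3,0)
  13 ↦ (3,1)
  14 ↦ (3,2)
  15 ↦ (3,3)
  16 ↦ (4,0)
  17 ↦ (4,1)
  18 ↦ (4,2)
  19 ↦ (4,3)
  20 ↦ (5,0)
  21 ↦ (5,1)
  22 ↦ (5,2)
  23 ↦ (5,3)
distinct pairs in image: 24 / 24 needed
  → bijection onto A×B; projections well-typed.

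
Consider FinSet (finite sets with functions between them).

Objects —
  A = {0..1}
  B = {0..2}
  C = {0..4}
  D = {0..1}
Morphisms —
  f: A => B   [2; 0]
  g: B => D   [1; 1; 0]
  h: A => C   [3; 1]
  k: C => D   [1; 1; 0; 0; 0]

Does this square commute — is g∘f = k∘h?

Answer: COMMUTES

Derivation:
Along f;g (path 1):
  0 f=>2 g=>0
  1 f=>0 g=>1
  ⟦path⟧₁ = [0; 1]
Along h;k (path 2):
  0 h=>3 k=>0
  1 h=>1 k=>1
  ⟦path⟧₂ = [0; 1]
Equal? YES — commutes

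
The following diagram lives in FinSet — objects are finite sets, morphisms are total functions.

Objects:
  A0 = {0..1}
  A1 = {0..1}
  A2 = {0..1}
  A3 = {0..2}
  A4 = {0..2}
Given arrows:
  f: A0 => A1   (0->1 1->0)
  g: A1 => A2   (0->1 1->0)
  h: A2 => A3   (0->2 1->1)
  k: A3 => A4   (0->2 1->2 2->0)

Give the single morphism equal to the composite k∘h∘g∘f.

Answer: (0->0 1->2)

Trace:
  0 f=>1 g=>0 h=>2 k=>0
  1 f=>0 g=>1 h=>1 k=>2
result: (0->0 1->2)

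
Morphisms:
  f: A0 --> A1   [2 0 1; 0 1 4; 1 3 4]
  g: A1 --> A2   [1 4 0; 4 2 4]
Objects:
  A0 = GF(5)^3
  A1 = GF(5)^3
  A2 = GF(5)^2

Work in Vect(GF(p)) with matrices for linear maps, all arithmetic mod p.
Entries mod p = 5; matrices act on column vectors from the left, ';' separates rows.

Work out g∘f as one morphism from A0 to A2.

  e0=[1,0,0] f-->[2,0,1] g-->[2,2]
  e1=[0,1,0] f-->[0,1,3] g-->[4,4]
  e2=[0,0,1] f-->[1,4,4] g-->[2,3]
composite: [2 4 2; 2 4 3]

Answer: [2 4 2; 2 4 3]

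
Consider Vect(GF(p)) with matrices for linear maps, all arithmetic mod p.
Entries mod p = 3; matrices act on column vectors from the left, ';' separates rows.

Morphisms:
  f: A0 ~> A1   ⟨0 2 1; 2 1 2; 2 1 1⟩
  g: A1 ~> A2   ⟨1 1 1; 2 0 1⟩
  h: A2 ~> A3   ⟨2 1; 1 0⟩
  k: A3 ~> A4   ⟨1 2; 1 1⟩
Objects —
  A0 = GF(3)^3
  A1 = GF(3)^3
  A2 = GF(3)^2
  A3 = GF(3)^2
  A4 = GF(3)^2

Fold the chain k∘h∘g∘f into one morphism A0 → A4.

  e0=(1,0,0) f~>(0,2,2) g~>(1,2) h~>(1,1) k~>(0,2)
  e1=(0,1,0) f~>(2,1,1) g~>(1,2) h~>(1,1) k~>(0,2)
  e2=(0,0,1) f~>(1,2,1) g~>(1,0) h~>(2,1) k~>(1,0)
composite: ⟨0 0 1; 2 2 0⟩

Answer: ⟨0 0 1; 2 2 0⟩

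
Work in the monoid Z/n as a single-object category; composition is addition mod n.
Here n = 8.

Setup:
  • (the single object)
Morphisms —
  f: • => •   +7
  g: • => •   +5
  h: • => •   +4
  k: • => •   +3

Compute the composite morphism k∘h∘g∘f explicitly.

Answer: +3

Derivation:
  0 +7≡7 +5≡4 +4≡0 +3≡3  (mod 8)
⟦path⟧: +3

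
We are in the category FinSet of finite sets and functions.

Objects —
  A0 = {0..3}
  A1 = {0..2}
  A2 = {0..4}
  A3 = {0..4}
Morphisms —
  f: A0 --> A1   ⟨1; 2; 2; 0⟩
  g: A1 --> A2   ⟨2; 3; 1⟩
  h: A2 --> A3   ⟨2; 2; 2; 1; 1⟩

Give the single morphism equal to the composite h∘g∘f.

  0 f-->1 g-->3 h-->1
  1 f-->2 g-->1 h-->2
  2 f-->2 g-->1 h-->2
  3 f-->0 g-->2 h-->2
⟦path⟧: ⟨1; 2; 2; 2⟩

Answer: ⟨1; 2; 2; 2⟩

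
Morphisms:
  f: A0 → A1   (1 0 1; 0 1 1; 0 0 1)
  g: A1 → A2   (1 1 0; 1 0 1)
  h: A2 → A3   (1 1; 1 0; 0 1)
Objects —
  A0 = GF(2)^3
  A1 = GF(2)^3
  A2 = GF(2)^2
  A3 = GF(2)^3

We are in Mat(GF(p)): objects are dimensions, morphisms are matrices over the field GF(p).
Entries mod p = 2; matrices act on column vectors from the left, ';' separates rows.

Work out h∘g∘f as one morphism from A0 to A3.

  e0=(1,0,0) f→(1,0,0) g→(1,1) h→(0,1,1)
  e1=(0,1,0) f→(0,1,0) g→(1,0) h→(1,1,0)
  e2=(0,0,1) f→(1,1,1) g→(0,0) h→(0,0,0)
⟦path⟧: (0 1 0; 1 1 0; 1 0 0)

Answer: (0 1 0; 1 1 0; 1 0 0)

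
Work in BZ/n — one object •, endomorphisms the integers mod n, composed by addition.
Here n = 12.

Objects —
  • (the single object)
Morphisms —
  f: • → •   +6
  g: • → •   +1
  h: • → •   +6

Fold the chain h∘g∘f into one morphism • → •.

Answer: +1

Work:
  0 +6≡6 +1≡7 +6≡1  (mod 12)
composite: +1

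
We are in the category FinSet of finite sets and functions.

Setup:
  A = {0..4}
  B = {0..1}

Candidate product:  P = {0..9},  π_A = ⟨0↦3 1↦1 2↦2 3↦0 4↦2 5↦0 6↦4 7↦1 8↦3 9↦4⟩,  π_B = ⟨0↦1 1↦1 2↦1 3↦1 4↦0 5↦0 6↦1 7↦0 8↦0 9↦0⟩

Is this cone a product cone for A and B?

|A|·|B| = 5·2 = 10;  |P| = 10
Check the pairing map k ↦ (π_A(k), π_B(k)):
  0 ↦ (3,1)
  1 ↦ (1,1)
  2 ↦ (2,1)
  3 ↦ (0,1)
  4 ↦ (2,0)
  5 ↦ (0,0)
  6 ↦ (4,1)
  7 ↦ (1,0)
  8 ↦ (3,0)
  9 ↦ (4,0)
distinct pairs in image: 10 / 10 needed
  → bijection onto A×B; projections well-typed.

Answer: VALID PRODUCT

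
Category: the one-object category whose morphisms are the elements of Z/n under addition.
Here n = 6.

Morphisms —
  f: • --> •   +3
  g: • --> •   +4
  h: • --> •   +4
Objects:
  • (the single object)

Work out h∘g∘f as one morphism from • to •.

  0 +3≡3 +4≡1 +4≡5  (mod 6)
result: +5

Answer: +5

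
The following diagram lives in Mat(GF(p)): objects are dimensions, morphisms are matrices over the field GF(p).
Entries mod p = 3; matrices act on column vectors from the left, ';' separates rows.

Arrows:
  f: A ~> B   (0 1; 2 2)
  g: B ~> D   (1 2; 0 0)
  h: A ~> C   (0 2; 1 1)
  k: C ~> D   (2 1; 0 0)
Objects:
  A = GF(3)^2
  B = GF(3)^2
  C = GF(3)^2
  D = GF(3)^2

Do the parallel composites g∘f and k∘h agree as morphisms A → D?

Answer: COMMUTES

Work:
Along f;g (path 1):
  e0=(1,0) f~>(0,2) g~>(1,0)
  e1=(0,1) f~>(1,2) g~>(2,0)
  result₁ = (1 2; 0 0)
Along h;k (path 2):
  e0=(1,0) h~>(0,1) k~>(1,0)
  e1=(0,1) h~>(2,1) k~>(2,0)
  result₂ = (1 2; 0 0)
Equal? YES — commutes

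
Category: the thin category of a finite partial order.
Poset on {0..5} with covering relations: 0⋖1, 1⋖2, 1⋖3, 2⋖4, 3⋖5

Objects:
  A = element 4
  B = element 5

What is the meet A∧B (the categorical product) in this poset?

Answer: A∧B = 1

Work:
Lower bounds of A=4 and B=5: {0,1}
  0 ⊑ 1
  1 ⊑ 1
glb = 1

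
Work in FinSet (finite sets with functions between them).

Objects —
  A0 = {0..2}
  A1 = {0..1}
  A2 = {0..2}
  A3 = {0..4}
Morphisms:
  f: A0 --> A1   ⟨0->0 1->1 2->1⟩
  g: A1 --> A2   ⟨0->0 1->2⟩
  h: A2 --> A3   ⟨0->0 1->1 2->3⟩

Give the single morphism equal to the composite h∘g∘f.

Answer: ⟨0->0 1->3 2->3⟩

Derivation:
  0 f-->0 g-->0 h-->0
  1 f-->1 g-->2 h-->3
  2 f-->1 g-->2 h-->3
⟦path⟧: ⟨0->0 1->3 2->3⟩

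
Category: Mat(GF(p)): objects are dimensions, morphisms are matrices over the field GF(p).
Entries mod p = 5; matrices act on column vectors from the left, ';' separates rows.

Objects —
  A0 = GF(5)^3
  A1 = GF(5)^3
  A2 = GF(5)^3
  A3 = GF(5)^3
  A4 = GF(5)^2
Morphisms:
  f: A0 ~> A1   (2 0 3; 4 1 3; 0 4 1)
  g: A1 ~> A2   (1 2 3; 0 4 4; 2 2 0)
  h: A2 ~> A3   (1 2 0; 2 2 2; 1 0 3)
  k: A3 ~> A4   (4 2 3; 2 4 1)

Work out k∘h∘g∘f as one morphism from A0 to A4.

Answer: (3 0 0; 4 1 1)

Trace:
  e0=⟨1,0,0⟩ f~>⟨2,4,0⟩ g~>⟨0,1,2⟩ h~>⟨2,1,1⟩ k~>⟨3,4⟩
  e1=⟨0,1,0⟩ f~>⟨0,1,4⟩ g~>⟨4,0,2⟩ h~>⟨4,2,0⟩ k~>⟨0,1⟩
  e2=⟨0,0,1⟩ f~>⟨3,3,1⟩ g~>⟨2,1,2⟩ h~>⟨4,0,3⟩ k~>⟨0,1⟩
composite: (3 0 0; 4 1 1)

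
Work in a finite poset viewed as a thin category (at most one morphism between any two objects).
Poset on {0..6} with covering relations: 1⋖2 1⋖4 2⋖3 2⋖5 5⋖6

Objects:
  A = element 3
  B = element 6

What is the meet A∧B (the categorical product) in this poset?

Answer: A∧B = 2

Derivation:
Common predecessors of 3,6: {1,2}
  1 <= 2
  2 <= 2
glb = 2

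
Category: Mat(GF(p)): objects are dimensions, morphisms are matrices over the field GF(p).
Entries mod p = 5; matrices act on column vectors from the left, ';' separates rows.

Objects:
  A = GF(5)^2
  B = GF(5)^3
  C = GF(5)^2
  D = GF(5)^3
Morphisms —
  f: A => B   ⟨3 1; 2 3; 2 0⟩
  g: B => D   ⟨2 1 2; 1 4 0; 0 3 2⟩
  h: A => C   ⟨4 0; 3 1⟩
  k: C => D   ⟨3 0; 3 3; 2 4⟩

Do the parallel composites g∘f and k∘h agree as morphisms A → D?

Along f;g (path 1):
  e0=[1,0] f=>[3,2,2] g=>[2,1,0]
  e1=[0,1] f=>[1,3,0] g=>[0,3,4]
  ⟦path⟧₁ = ⟨2 0; 1 3; 0 4⟩
Along h;k (path 2):
  e0=[1,0] h=>[4,3] k=>[2,1,0]
  e1=[0,1] h=>[0,1] k=>[0,3,4]
  ⟦path⟧₂ = ⟨2 0; 1 3; 0 4⟩
Equal? equal; square commutes

Answer: COMMUTES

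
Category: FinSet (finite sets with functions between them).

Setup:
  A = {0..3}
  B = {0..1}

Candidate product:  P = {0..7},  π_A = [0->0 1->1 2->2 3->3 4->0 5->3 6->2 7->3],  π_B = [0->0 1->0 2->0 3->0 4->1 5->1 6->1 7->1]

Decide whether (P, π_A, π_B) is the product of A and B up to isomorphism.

Answer: NOT A VALID PRODUCT — duplicate pair at indices 7,5

Derivation:
|A|·|B| = 4·2 = 8;  |P| = 8
Check the pairing map k ↦ (π_A(k), π_B(k)):
  0 -> (0,0)
  1 -> (1,0)
  2 -> (2,0)
  3 -> (3,0)
  4 -> (0,1)
  5 -> (3,1)
  6 -> (2,1)
  7 -> (3,1)  ✗ repeats pair of k=5
distinct pairs in image: 7 / 8 needed
  → (3,1) hit at k=5 and k=7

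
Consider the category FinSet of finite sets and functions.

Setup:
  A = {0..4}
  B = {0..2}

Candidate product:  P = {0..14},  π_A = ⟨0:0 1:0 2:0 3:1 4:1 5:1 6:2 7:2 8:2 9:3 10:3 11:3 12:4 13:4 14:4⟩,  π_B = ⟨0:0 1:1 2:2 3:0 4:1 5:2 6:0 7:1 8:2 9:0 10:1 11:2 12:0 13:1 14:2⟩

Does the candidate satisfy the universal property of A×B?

Answer: VALID PRODUCT

Work:
|A|·|B| = 5·3 = 15;  |P| = 15
Check the pairing map k ↦ (π_A(k), π_B(k)):
  0 : (0,0)
  1 : (0,1)
  2 : (0,2)
  3 : (1,0)
  4 : (1,1)
  5 : (1,2)
  6 : (2,0)
  7 : (2,1)
  8 : (2,2)
  9 : (3,0)
  10 : (3,1)
  11 : (3,2)
  12 : (4,0)
  13 : (4,1)
  14 : (4,2)
distinct pairs in image: 15 / 15 needed
  → bijection onto A×B; projections well-typed.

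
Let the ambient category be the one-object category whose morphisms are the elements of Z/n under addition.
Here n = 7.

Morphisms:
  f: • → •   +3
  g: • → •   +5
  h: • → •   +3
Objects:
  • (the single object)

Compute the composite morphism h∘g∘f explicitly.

Answer: +4

Trace:
  0 +3≡3 +5≡1 +3≡4  (mod 7)
composite: +4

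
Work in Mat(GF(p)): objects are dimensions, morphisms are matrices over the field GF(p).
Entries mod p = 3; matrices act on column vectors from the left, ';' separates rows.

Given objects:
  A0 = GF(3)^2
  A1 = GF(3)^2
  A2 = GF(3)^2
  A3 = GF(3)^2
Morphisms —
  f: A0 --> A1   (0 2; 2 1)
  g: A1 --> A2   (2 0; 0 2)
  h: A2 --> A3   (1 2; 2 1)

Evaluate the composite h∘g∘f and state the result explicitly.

Answer: (2 2; 1 1)

Trace:
  e0=[1,0] f-->[0,2] g-->[0,1] h-->[2,1]
  e1=[0,1] f-->[2,1] g-->[1,2] h-->[2,1]
composite: (2 2; 1 1)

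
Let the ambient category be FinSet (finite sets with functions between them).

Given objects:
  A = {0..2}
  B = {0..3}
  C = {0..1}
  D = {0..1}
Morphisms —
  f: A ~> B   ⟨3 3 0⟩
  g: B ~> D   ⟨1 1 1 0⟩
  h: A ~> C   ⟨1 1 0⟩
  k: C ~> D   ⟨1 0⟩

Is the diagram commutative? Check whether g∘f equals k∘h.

Answer: COMMUTES

Derivation:
Path 1 = f;g:
  0 f~>3 g~>0
  1 f~>3 g~>0
  2 f~>0 g~>1
  composite₁ = ⟨0 0 1⟩
Path 2 = h;k:
  0 h~>1 k~>0
  1 h~>1 k~>0
  2 h~>0 k~>1
  composite₂ = ⟨0 0 1⟩
Equal? equal; square commutes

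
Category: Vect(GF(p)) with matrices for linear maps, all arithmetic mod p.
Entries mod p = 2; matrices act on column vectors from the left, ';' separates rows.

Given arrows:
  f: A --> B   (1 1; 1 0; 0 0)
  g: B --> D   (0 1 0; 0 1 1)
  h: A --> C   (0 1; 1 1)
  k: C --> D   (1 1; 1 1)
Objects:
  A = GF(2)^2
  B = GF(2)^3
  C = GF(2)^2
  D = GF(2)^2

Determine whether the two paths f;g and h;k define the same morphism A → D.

Answer: COMMUTES

Work:
Along f;g (path 1):
  e0=⟨1,0⟩ f-->⟨1,1,0⟩ g-->⟨1,1⟩
  e1=⟨0,1⟩ f-->⟨1,0,0⟩ g-->⟨0,0⟩
  result₁ = (1 0; 1 0)
Along h;k (path 2):
  e0=⟨1,0⟩ h-->⟨0,1⟩ k-->⟨1,1⟩
  e1=⟨0,1⟩ h-->⟨1,1⟩ k-->⟨0,0⟩
  result₂ = (1 0; 1 0)
Equal? equal; square commutes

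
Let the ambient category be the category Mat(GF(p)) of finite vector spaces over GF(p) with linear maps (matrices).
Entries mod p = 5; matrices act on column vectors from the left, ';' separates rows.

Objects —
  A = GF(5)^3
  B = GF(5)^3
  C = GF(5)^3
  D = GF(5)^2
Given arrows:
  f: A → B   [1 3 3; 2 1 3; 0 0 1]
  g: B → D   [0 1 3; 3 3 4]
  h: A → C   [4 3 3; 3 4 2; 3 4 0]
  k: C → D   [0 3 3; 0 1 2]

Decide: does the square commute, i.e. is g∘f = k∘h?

Along f;g (path 1):
  e0=[1,0,0] f→[1,2,0] g→[2,4]
  e1=[0,1,0] f→[3,1,0] g→[1,2]
  e2=[0,0,1] f→[3,3,1] g→[1,2]
  result₁ = [2 1 1; 4 2 2]
Along h;k (path 2):
  e0=[1,0,0] h→[4,3,3] k→[3,4]
  e1=[0,1,0] h→[3,4,4] k→[4,2]
  e2=[0,0,1] h→[3,2,0] k→[1,2]
  result₂ = [3 4 1; 4 2 2]
Equal? differ; not commutative

Answer: DOES NOT COMMUTE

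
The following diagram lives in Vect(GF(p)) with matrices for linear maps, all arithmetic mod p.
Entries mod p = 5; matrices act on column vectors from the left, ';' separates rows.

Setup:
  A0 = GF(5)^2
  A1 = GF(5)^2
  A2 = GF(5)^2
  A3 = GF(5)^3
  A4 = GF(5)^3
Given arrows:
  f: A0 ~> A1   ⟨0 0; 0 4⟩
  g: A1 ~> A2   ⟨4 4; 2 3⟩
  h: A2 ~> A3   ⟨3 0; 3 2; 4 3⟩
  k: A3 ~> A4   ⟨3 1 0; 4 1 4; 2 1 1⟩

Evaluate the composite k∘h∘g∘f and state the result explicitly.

Answer: ⟨0 1; 0 4; 0 3⟩

Trace:
  e0=⟨1,0⟩ f~>⟨0,0⟩ g~>⟨0,0⟩ h~>⟨0,0,0⟩ k~>⟨0,0,0⟩
  e1=⟨0,1⟩ f~>⟨0,4⟩ g~>⟨1,2⟩ h~>⟨3,2,0⟩ k~>⟨1,4,3⟩
⟦path⟧: ⟨0 1; 0 4; 0 3⟩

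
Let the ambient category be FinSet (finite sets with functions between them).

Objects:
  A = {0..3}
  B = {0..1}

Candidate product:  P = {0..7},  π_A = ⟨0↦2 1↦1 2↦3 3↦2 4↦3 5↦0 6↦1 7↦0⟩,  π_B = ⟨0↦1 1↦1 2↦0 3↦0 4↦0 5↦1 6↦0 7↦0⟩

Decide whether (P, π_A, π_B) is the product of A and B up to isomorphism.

|A|·|B| = 4·2 = 8;  |P| = 8
Check the pairing map k ↦ (π_A(k), π_B(k)):
  0 ↦ (2,1)
  1 ↦ (1,1)
  2 ↦ (3,0)
  3 ↦ (2,0)
  4 ↦ (3,0)  ✗ repeats pair of k=2
  5 ↦ (0,1)
  6 ↦ (1,0)
  7 ↦ (0,0)
distinct pairs in image: 7 / 8 needed
  → (3,0) hit at k=2 and k=4

Answer: NOT A VALID PRODUCT — duplicate pair at indices 2,4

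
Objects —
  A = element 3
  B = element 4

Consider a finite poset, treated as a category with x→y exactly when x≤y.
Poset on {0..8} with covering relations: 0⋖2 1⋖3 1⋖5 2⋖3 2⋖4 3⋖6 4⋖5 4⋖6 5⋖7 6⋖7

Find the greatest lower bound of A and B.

{x : x⊑A ∧ x⊑B} = {0,2}  (A=3, B=4)
  0 ⊑ 2
  2 ⊑ 2
glb = 2

Answer: A∧B = 2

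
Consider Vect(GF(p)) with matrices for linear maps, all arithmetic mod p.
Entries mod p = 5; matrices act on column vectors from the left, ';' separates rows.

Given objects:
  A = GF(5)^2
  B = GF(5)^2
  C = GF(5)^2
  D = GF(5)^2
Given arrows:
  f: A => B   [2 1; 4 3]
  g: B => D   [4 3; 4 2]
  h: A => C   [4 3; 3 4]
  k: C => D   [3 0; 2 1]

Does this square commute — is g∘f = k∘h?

Path 1 = f;g:
  e0=⟨1,0⟩ f=>⟨2,4⟩ g=>⟨0,1⟩
  e1=⟨0,1⟩ f=>⟨1,3⟩ g=>⟨3,0⟩
  composite₁ = [0 3; 1 0]
Path 2 = h;k:
  e0=⟨1,0⟩ h=>⟨4,3⟩ k=>⟨2,1⟩
  e1=⟨0,1⟩ h=>⟨3,4⟩ k=>⟨4,0⟩
  composite₂ = [2 4; 1 0]
Equal? differ; not commutative

Answer: DOES NOT COMMUTE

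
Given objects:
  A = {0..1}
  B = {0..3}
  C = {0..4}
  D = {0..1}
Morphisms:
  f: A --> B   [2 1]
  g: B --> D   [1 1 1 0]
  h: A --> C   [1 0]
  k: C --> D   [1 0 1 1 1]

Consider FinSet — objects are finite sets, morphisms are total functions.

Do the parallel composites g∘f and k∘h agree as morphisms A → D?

Along f;g (path 1):
  0 f-->2 g-->1
  1 f-->1 g-->1
  ⟦path⟧₁ = [1 1]
Along h;k (path 2):
  0 h-->1 k-->0
  1 h-->0 k-->1
  ⟦path⟧₂ = [0 1]
Equal? differ; not commutative

Answer: DOES NOT COMMUTE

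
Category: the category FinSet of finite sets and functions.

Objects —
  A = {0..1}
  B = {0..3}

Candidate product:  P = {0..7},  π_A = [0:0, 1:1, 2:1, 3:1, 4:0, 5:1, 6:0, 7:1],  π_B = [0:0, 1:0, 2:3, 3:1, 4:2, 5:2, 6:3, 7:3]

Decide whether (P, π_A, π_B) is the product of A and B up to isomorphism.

|A|·|B| = 2·4 = 8;  |P| = 8
Check the pairing map k ↦ (π_A(k), π_B(k)):
  0 : (0,0)
  1 : (1,0)
  2 : (1,3)
  3 : (1,1)
  4 : (0,2)
  5 : (1,2)
  6 : (0,3)
  7 : (1,3)  ✗ repeats pair of k=2
distinct pairs in image: 7 / 8 needed
  → (1,3) hit at k=2 and k=7

Answer: NOT A VALID PRODUCT — duplicate pair at indices 7,2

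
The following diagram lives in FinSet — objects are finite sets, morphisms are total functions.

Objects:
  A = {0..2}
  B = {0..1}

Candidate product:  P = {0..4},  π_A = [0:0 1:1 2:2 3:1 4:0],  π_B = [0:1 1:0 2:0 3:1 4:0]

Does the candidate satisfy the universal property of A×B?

|A|·|B| = 3·2 = 6;  |P| = 5
  → cardinalities differ; no bijection possible.

Answer: NOT A VALID PRODUCT — |P|=5 ≠ |A|·|B|=6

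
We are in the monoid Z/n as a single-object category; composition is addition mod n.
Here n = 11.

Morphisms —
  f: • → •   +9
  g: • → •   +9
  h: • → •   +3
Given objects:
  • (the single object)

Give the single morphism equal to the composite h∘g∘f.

Answer: +10

Work:
  0 +9≡9 +9≡7 +3≡10  (mod 11)
result: +10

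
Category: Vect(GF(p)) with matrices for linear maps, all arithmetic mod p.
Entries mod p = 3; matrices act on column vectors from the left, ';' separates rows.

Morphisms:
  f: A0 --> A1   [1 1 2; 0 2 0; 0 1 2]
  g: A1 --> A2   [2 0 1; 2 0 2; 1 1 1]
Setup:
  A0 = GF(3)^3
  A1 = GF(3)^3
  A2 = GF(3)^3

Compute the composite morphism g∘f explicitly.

Answer: [2 0 0; 2 1 2; 1 1 1]

Derivation:
  e0=[1,0,0] f-->[1,0,0] g-->[2,2,1]
  e1=[0,1,0] f-->[1,2,1] g-->[0,1,1]
  e2=[0,0,1] f-->[2,0,2] g-->[0,2,1]
result: [2 0 0; 2 1 2; 1 1 1]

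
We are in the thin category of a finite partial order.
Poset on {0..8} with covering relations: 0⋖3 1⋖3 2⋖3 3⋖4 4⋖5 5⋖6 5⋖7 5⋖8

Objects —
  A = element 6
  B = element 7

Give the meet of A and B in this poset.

Common predecessors of 6,7: {0,1,2,3,4,5}
  0 ≤ 5
  1 ≤ 5
  2 ≤ 5
  3 ≤ 5
  4 ≤ 5
  5 ≤ 5
glb = 5

Answer: A∧B = 5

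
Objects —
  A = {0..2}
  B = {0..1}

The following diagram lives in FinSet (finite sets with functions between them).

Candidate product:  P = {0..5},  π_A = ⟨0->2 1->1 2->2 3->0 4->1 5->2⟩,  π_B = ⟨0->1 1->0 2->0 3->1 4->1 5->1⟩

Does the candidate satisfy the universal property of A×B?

|A|·|B| = 3·2 = 6;  |P| = 6
Check the pairing map k ↦ (π_A(k), π_B(k)):
  0 -> (2,1)
  1 -> (1,0)
  2 -> (2,0)
  3 -> (0,1)
  4 -> (1,1)
  5 -> (2,1)  ✗ repeats pair of k=0
distinct pairs in image: 5 / 6 needed
  → (2,1) hit at k=0 and k=5

Answer: NOT A VALID PRODUCT — duplicate pair at indices 5,0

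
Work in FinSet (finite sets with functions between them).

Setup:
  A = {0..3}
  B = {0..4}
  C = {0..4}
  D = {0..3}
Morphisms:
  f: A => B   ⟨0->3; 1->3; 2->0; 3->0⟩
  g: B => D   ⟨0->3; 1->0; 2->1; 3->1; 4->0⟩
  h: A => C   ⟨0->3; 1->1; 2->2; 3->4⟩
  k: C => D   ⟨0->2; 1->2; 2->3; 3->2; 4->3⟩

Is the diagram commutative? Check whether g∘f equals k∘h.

Answer: DOES NOT COMMUTE

Derivation:
Along f;g (path 1):
  0 f=>3 g=>1
  1 f=>3 g=>1
  2 f=>0 g=>3
  3 f=>0 g=>3
  composite₁ = ⟨0->1; 1->1; 2->3; 3->3⟩
Along h;k (path 2):
  0 h=>3 k=>2
  1 h=>1 k=>2
  2 h=>2 k=>3
  3 h=>4 k=>3
  composite₂ = ⟨0->2; 1->2; 2->3; 3->3⟩
Equal? NO — does not commute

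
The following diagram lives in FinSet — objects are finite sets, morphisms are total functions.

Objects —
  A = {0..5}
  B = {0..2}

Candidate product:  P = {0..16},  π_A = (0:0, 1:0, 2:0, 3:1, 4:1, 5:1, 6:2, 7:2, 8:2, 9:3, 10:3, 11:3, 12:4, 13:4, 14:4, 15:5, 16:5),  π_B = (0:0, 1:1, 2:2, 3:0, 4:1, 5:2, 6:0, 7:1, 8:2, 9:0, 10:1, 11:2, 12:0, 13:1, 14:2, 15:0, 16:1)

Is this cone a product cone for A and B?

|A|·|B| = 6·3 = 18;  |P| = 17
  → cardinalities differ; no bijection possible.

Answer: NOT A VALID PRODUCT — |P|=17 ≠ |A|·|B|=18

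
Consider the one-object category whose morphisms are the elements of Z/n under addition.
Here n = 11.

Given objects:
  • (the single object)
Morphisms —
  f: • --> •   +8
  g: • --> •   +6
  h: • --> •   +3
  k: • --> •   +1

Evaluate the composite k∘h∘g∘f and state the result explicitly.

  0 +8≡8 +6≡3 +3≡6 +1≡7  (mod 11)
composite: +7

Answer: +7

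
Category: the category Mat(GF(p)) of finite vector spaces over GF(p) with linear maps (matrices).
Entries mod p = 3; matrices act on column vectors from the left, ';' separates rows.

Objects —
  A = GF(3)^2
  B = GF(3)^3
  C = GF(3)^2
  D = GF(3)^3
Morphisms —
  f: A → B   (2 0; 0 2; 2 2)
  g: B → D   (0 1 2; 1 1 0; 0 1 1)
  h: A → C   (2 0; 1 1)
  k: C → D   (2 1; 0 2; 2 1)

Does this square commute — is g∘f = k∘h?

Path 1 = f;g:
  e0=[1,0] f→[2,0,2] g→[1,2,2]
  e1=[0,1] f→[0,2,2] g→[0,2,1]
  ⟦path⟧₁ = (1 0; 2 2; 2 1)
Path 2 = h;k:
  e0=[1,0] h→[2,1] k→[2,2,2]
  e1=[0,1] h→[0,1] k→[1,2,1]
  ⟦path⟧₂ = (2 1; 2 2; 2 1)
Equal? differ; not commutative

Answer: DOES NOT COMMUTE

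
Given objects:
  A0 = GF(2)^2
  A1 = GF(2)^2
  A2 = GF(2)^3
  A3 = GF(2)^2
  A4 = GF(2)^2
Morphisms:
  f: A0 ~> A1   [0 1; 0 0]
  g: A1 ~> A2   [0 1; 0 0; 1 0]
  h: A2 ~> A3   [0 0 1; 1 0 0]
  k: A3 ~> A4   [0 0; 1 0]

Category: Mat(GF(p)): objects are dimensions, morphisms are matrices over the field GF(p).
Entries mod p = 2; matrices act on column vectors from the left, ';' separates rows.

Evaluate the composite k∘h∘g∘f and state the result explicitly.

Answer: [0 0; 0 1]

Derivation:
  e0=[1,0] f~>[0,0] g~>[0,0,0] h~>[0,0] k~>[0,0]
  e1=[0,1] f~>[1,0] g~>[0,0,1] h~>[1,0] k~>[0,1]
result: [0 0; 0 1]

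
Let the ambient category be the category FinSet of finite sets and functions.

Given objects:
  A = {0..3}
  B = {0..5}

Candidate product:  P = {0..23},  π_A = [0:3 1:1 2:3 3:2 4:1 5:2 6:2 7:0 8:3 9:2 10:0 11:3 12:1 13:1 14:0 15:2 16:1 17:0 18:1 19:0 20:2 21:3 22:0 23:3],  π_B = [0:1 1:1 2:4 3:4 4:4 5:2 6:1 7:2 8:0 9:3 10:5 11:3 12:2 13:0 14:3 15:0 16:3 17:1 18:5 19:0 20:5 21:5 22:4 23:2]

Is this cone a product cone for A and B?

|A|·|B| = 4·6 = 24;  |P| = 24
Check the pairing map k ↦ (π_A(k), π_B(k)):
  0 : (3,1)
  1 : (1,1)
  2 : (3,4)
  3 : (2,4)
  4 : (1,4)
  5 : (2,2)
  6 : (2,1)
  7 : (0,2)
  8 : (3,0)
  9 : (2,3)
  10 : (0,5)
  11 : (3,3)
  12 : (1,2)
  13 : (1,0)
  14 : (0,3)
  15 : (2,0)
  16 : (1,3)
  17 : (0,1)
  18 : (1,5)
  19 : (0,0)
  20 : (2,5)
  21 : (3,5)
  22 : (0,4)
  23 : (3,2)
distinct pairs in image: 24 / 24 needed
  → bijection onto A×B; projections well-typed.

Answer: VALID PRODUCT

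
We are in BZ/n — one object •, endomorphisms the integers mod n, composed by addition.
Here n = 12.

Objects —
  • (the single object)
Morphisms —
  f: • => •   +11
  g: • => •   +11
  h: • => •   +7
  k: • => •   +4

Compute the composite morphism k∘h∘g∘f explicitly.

  0 +11≡11 +11≡10 +7≡5 +4≡9  (mod 12)
composite: +9

Answer: +9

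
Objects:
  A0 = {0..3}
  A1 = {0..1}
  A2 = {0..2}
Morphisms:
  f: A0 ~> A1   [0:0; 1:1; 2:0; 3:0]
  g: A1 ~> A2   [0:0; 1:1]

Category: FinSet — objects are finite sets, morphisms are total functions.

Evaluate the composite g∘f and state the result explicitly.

  0 f~>0 g~>0
  1 f~>1 g~>1
  2 f~>0 g~>0
  3 f~>0 g~>0
result: [0:0; 1:1; 2:0; 3:0]

Answer: [0:0; 1:1; 2:0; 3:0]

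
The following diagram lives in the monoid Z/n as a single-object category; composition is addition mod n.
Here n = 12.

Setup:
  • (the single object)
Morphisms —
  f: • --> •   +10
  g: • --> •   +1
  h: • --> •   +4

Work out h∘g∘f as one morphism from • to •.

Answer: +3

Derivation:
  0 +10≡10 +1≡11 +4≡3  (mod 12)
⟦path⟧: +3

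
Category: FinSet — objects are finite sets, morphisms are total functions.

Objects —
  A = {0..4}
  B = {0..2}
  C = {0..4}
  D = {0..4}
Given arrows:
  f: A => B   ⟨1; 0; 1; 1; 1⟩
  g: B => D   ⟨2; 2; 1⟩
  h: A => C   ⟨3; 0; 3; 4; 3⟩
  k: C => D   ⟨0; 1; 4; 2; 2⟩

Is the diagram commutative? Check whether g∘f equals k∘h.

Path 1 = f;g:
  0 f=>1 g=>2
  1 f=>0 g=>2
  2 f=>1 g=>2
  3 f=>1 g=>2
  4 f=>1 g=>2
  composite₁ = ⟨2; 2; 2; 2; 2⟩
Path 2 = h;k:
  0 h=>3 k=>2
  1 h=>0 k=>0
  2 h=>3 k=>2
  3 h=>4 k=>2
  4 h=>3 k=>2
  composite₂ = ⟨2; 0; 2; 2; 2⟩
Equal? differ; not commutative

Answer: DOES NOT COMMUTE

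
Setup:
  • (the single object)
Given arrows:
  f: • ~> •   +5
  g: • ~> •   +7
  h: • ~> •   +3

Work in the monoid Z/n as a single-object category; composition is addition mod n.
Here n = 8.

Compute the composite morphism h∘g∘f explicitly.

Answer: +7

Trace:
  0 +5≡5 +7≡4 +3≡7  (mod 8)
⟦path⟧: +7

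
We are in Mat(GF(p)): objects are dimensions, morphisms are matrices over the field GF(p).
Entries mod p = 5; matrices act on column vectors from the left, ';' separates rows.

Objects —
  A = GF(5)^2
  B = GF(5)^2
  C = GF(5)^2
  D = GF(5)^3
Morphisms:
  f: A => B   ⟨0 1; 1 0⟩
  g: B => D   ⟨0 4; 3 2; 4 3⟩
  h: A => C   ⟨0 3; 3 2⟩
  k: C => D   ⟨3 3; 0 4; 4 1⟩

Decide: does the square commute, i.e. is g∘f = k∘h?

Path 1 = f;g:
  e0=⟨1,0⟩ f=>⟨0,1⟩ g=>⟨4,2,3⟩
  e1=⟨0,1⟩ f=>⟨1,0⟩ g=>⟨0,3,4⟩
  composite₁ = ⟨4 0; 2 3; 3 4⟩
Path 2 = h;k:
  e0=⟨1,0⟩ h=>⟨0,3⟩ k=>⟨4,2,3⟩
  e1=⟨0,1⟩ h=>⟨3,2⟩ k=>⟨0,3,4⟩
  composite₂ = ⟨4 0; 2 3; 3 4⟩
Equal? same morphism ✓

Answer: COMMUTES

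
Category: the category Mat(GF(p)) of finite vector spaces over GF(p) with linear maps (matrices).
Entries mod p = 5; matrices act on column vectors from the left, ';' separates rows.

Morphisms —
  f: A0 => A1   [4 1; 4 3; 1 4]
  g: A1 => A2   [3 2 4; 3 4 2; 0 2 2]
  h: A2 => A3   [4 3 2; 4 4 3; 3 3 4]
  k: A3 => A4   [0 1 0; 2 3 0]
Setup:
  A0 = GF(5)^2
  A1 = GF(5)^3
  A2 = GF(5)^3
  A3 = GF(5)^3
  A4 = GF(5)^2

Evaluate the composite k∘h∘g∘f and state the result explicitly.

  e0=⟨1,0⟩ f=>⟨4,4,1⟩ g=>⟨4,0,0⟩ h=>⟨1,1,2⟩ k=>⟨1,0⟩
  e1=⟨0,1⟩ f=>⟨1,3,4⟩ g=>⟨0,3,4⟩ h=>⟨2,4,0⟩ k=>⟨4,1⟩
⟦path⟧: [1 4; 0 1]

Answer: [1 4; 0 1]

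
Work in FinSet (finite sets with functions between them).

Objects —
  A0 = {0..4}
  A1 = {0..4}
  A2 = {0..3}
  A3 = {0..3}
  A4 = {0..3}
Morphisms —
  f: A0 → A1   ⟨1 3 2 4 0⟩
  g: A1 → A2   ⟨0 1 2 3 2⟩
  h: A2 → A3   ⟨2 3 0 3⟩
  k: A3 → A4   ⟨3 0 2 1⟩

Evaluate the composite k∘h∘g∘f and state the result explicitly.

  0 f→1 g→1 h→3 k→1
  1 f→3 g→3 h→3 k→1
  2 f→2 g→2 h→0 k→3
  3 f→4 g→2 h→0 k→3
  4 f→0 g→0 h→2 k→2
result: ⟨1 1 3 3 2⟩

Answer: ⟨1 1 3 3 2⟩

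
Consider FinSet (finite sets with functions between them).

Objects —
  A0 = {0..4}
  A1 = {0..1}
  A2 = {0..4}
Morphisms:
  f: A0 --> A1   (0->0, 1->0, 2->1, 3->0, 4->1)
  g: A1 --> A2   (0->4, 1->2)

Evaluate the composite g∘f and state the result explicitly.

Answer: (0->4, 1->4, 2->2, 3->4, 4->2)

Trace:
  0 f-->0 g-->4
  1 f-->0 g-->4
  2 f-->1 g-->2
  3 f-->0 g-->4
  4 f-->1 g-->2
⟦path⟧: (0->4, 1->4, 2->2, 3->4, 4->2)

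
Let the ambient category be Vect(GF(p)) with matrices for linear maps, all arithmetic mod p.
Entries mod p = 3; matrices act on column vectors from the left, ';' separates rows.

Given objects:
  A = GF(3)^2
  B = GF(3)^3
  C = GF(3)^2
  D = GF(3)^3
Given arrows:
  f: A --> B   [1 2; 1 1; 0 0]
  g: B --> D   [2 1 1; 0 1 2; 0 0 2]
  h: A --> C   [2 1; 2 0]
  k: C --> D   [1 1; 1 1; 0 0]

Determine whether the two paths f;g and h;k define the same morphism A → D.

Answer: DOES NOT COMMUTE

Work:
Along f;g (path 1):
  e0=⟨1,0⟩ f-->⟨1,1,0⟩ g-->⟨0,1,0⟩
  e1=⟨0,1⟩ f-->⟨2,1,0⟩ g-->⟨2,1,0⟩
  result₁ = [0 2; 1 1; 0 0]
Along h;k (path 2):
  e0=⟨1,0⟩ h-->⟨2,2⟩ k-->⟨1,1,0⟩
  e1=⟨0,1⟩ h-->⟨1,0⟩ k-->⟨1,1,0⟩
  result₂ = [1 1; 1 1; 0 0]
Equal? NO — does not commute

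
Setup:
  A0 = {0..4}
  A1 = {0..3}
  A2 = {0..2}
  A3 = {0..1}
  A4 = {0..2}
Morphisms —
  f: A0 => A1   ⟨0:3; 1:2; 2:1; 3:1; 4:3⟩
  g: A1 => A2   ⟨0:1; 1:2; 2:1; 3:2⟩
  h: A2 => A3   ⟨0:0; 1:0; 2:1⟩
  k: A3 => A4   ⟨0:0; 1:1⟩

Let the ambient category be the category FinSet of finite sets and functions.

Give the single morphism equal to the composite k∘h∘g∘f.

  0 f=>3 g=>2 h=>1 k=>1
  1 f=>2 g=>1 h=>0 k=>0
  2 f=>1 g=>2 h=>1 k=>1
  3 f=>1 g=>2 h=>1 k=>1
  4 f=>3 g=>2 h=>1 k=>1
composite: ⟨0:1; 1:0; 2:1; 3:1; 4:1⟩

Answer: ⟨0:1; 1:0; 2:1; 3:1; 4:1⟩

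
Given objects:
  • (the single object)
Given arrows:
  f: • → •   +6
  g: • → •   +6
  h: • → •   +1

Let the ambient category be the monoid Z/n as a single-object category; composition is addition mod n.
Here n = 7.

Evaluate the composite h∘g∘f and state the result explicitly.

Answer: +6

Trace:
  0 +6≡6 +6≡5 +1≡6  (mod 7)
composite: +6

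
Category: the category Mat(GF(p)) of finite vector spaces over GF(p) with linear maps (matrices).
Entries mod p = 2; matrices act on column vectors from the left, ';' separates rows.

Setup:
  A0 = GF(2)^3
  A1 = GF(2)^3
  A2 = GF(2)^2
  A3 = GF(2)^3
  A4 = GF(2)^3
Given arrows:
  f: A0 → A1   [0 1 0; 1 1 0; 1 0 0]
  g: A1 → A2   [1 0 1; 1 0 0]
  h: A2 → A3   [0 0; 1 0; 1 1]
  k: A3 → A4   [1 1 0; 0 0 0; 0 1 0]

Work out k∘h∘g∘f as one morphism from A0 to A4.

Answer: [1 1 0; 0 0 0; 1 1 0]

Work:
  e0=(1,0,0) f→(0,1,1) g→(1,0) h→(0,1,1) k→(1,0,1)
  e1=(0,1,0) f→(1,1,0) g→(1,1) h→(0,1,0) k→(1,0,1)
  e2=(0,0,1) f→(0,0,0) g→(0,0) h→(0,0,0) k→(0,0,0)
composite: [1 1 0; 0 0 0; 1 1 0]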